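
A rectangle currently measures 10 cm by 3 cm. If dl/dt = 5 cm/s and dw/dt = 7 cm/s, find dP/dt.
24 cm/s

P = 2(l + w)
dP/dt = 2(dl/dt + dw/dt) = 2(5 + 7) = 24 cm/s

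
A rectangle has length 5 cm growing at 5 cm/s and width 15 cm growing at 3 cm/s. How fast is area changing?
90 cm²/s

A = lw
dA/dt = w·dl/dt + l·dw/dt = 15·5 + 5·3 = 90 cm²/s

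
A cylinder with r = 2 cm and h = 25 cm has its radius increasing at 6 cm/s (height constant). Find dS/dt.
348π cm²/s

S = 2πrh + 2πr² (lateral + bases)
dS/dt = (2πh + 4πr)·dr/dt = (2π·25 + 4π·2)·6
= 348π cm²/s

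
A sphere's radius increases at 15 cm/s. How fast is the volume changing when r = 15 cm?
13500π cm³/s

V = (4/3)πr³
dV/dt = dV/dr · dr/dt = 4πr² · 15
At r = 15: dV/dt = 13500π cm³/s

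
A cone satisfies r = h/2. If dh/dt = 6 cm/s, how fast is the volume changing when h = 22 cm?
726π cm³/s

V = (1/3)π(h/2)²h = πh³/12
dV/dt = πh²/4 · 6
At h = 22: dV/dt = 726π cm³/s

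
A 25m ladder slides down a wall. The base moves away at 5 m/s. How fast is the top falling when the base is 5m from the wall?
5√6/12 ≈ 1.021 m/s

x² + y² = 25²
2x·dx/dt + 2y·dy/dt = 0
dy/dt = -x/y · dx/dt = -5/(10√6) · 5 = -5√6/12 m/s
The top is descending at 5√6/12 ≈ 1.021 m/s.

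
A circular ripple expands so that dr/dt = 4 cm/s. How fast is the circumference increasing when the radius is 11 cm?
8π cm/s

C = 2πr
dC/dt = 2π · dr/dt = 2π · 4 = 8π cm/s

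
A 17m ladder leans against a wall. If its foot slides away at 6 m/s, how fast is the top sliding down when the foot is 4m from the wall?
8√273/91 ≈ 1.453 m/s

x² + y² = 17²
2x·dx/dt + 2y·dy/dt = 0
dy/dt = -x/y · dx/dt = -4/√273 · 6 = -8√273/91 m/s
The top is descending at 8√273/91 ≈ 1.453 m/s.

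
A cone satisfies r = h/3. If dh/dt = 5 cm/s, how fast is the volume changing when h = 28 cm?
3920π/9 cm³/s

V = (1/3)π(h/3)²h = πh³/27
dV/dt = πh²/9 · 5
At h = 28: dV/dt = 3920π/9 cm³/s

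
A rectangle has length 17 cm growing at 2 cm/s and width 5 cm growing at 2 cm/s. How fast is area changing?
44 cm²/s

A = lw
dA/dt = w·dl/dt + l·dw/dt = 5·2 + 17·2 = 44 cm²/s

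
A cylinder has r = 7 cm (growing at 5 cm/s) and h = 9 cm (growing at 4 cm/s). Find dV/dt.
826π cm³/s

V = πr²h
dV/dt = 2πrh·dr/dt + πr²·dh/dt
= 2π(7)(9)(5) + π(7)²(4)
= 826π cm³/s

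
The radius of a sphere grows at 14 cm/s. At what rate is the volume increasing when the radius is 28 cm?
43904π cm³/s

V = (4/3)πr³
dV/dt = dV/dr · dr/dt = 4πr² · 14
At r = 28: dV/dt = 43904π cm³/s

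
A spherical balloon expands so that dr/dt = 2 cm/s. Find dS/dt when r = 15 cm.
240π cm²/s

S = 4πr²
dS/dt = dS/dr · dr/dt = 8πr · 2
At r = 15: dS/dt = 240π cm²/s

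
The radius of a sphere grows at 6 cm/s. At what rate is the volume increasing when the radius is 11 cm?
2904π cm³/s

V = (4/3)πr³
dV/dt = dV/dr · dr/dt = 4πr² · 6
At r = 11: dV/dt = 2904π cm³/s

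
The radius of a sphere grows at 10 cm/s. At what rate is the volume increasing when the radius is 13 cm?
6760π cm³/s

V = (4/3)πr³
dV/dt = dV/dr · dr/dt = 4πr² · 10
At r = 13: dV/dt = 6760π cm³/s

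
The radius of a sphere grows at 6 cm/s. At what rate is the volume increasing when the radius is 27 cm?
17496π cm³/s

V = (4/3)πr³
dV/dt = dV/dr · dr/dt = 4πr² · 6
At r = 27: dV/dt = 17496π cm³/s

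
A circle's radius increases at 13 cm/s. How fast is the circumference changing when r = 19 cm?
26π cm/s

C = 2πr
dC/dt = 2π · dr/dt = 2π · 13 = 26π cm/s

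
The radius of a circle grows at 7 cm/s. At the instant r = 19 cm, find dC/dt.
14π cm/s

C = 2πr
dC/dt = 2π · dr/dt = 2π · 7 = 14π cm/s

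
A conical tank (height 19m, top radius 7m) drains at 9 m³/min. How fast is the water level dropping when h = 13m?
3249/(8281π) ≈ 0.1249 m/min

r/h = 7/19, so r = (7/19)h
V = (1/3)πr²h = (1/3)π((7/19)h)²h = (49/1083)πh³
dV/dh = (49/361)πh²
dh/dt = (dV/dt)/(dV/dh) = -9/((49/361)π·13²) = -3249/(8281π) m/min
The level is dropping at 3249/(8281π) ≈ 0.1249 m/min.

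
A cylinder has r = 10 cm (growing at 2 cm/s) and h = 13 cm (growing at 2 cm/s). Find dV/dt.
720π cm³/s

V = πr²h
dV/dt = 2πrh·dr/dt + πr²·dh/dt
= 2π(10)(13)(2) + π(10)²(2)
= 720π cm³/s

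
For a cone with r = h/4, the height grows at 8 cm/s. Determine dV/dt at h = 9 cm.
81π/2 cm³/s

V = (1/3)π(h/4)²h = πh³/48
dV/dt = πh²/16 · 8
At h = 9: dV/dt = 81π/2 cm³/s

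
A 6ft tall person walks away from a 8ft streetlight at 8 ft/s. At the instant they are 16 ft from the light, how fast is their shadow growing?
24 ft/s

By similar triangles: 8/(x+s) = 6/s
Solving: s = 6x/2
ds/dt = 6/2 · dx/dt = 3 · 8 = 24 ft/s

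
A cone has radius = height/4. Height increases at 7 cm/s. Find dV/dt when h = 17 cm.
2023π/16 cm³/s

V = (1/3)π(h/4)²h = πh³/48
dV/dt = πh²/16 · 7
At h = 17: dV/dt = 2023π/16 cm³/s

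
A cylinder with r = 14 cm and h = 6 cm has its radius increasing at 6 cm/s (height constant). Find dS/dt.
408π cm²/s

S = 2πrh + 2πr² (lateral + bases)
dS/dt = (2πh + 4πr)·dr/dt = (2π·6 + 4π·14)·6
= 408π cm²/s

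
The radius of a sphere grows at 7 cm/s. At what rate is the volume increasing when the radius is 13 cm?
4732π cm³/s

V = (4/3)πr³
dV/dt = dV/dr · dr/dt = 4πr² · 7
At r = 13: dV/dt = 4732π cm³/s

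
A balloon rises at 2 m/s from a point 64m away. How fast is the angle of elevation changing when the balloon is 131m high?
0.006022 rad/s

tan(θ) = y/64
sec²(θ) · dθ/dt = (1/64) · dy/dt
dθ/dt = cos²(θ)/64 · 2 = 64/(64² + 131²) · 2
dθ/dt = 0.006022 rad/s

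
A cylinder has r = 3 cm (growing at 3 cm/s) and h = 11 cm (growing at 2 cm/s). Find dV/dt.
216π cm³/s

V = πr²h
dV/dt = 2πrh·dr/dt + πr²·dh/dt
= 2π(3)(11)(3) + π(3)²(2)
= 216π cm³/s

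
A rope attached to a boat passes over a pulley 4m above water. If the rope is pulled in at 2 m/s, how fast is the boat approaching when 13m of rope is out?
26√17/51 ≈ 2.102 m/s

rope² = x² + 4²
x = √(13² - 4²) = 3√17
dx/dt = (rope/x) · d(rope)/dt = (13/(3√17)) · (-2) = -26√17/51 m/s
The boat approaches at 26√17/51 ≈ 2.102 m/s.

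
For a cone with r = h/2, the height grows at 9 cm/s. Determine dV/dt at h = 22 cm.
1089π cm³/s

V = (1/3)π(h/2)²h = πh³/12
dV/dt = πh²/4 · 9
At h = 22: dV/dt = 1089π cm³/s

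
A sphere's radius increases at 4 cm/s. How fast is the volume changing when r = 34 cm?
18496π cm³/s

V = (4/3)πr³
dV/dt = dV/dr · dr/dt = 4πr² · 4
At r = 34: dV/dt = 18496π cm³/s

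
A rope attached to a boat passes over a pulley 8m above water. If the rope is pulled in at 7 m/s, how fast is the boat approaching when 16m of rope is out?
14√3/3 ≈ 8.083 m/s

rope² = x² + 8²
x = √(16² - 8²) = 8√3
dx/dt = (rope/x) · d(rope)/dt = (16/(8√3)) · (-7) = -14√3/3 m/s
The boat approaches at 14√3/3 ≈ 8.083 m/s.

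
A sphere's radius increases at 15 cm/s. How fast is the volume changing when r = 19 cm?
21660π cm³/s

V = (4/3)πr³
dV/dt = dV/dr · dr/dt = 4πr² · 15
At r = 19: dV/dt = 21660π cm³/s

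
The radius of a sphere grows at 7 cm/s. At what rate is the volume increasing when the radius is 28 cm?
21952π cm³/s

V = (4/3)πr³
dV/dt = dV/dr · dr/dt = 4πr² · 7
At r = 28: dV/dt = 21952π cm³/s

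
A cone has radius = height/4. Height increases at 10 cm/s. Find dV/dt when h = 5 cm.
125π/8 cm³/s

V = (1/3)π(h/4)²h = πh³/48
dV/dt = πh²/16 · 10
At h = 5: dV/dt = 125π/8 cm³/s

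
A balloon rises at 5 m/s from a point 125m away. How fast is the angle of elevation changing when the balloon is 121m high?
0.02065 rad/s

tan(θ) = y/125
sec²(θ) · dθ/dt = (1/125) · dy/dt
dθ/dt = cos²(θ)/125 · 5 = 125/(125² + 121²) · 5
dθ/dt = 0.02065 rad/s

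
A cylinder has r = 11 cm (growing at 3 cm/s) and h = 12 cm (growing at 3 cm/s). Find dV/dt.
1155π cm³/s

V = πr²h
dV/dt = 2πrh·dr/dt + πr²·dh/dt
= 2π(11)(12)(3) + π(11)²(3)
= 1155π cm³/s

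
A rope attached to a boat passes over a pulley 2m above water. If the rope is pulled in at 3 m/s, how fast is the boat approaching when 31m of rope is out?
31√957/319 ≈ 3.006 m/s

rope² = x² + 2²
x = √(31² - 2²) = √957
dx/dt = (rope/x) · d(rope)/dt = (31/√957) · (-3) = -31√957/319 m/s
The boat approaches at 31√957/319 ≈ 3.006 m/s.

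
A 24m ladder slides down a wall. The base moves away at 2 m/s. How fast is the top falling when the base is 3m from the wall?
2√7/21 ≈ 0.252 m/s

x² + y² = 24²
2x·dx/dt + 2y·dy/dt = 0
dy/dt = -x/y · dx/dt = -3/(9√7) · 2 = -2√7/21 m/s
The top is descending at 2√7/21 ≈ 0.252 m/s.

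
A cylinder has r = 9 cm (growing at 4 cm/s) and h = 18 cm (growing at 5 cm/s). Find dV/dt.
1701π cm³/s

V = πr²h
dV/dt = 2πrh·dr/dt + πr²·dh/dt
= 2π(9)(18)(4) + π(9)²(5)
= 1701π cm³/s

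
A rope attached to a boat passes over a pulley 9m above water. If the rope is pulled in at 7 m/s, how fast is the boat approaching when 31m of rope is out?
217√55/220 ≈ 7.315 m/s

rope² = x² + 9²
x = √(31² - 9²) = 4√55
dx/dt = (rope/x) · d(rope)/dt = (31/(4√55)) · (-7) = -217√55/220 m/s
The boat approaches at 217√55/220 ≈ 7.315 m/s.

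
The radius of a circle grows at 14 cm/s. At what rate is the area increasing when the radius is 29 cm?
812π cm²/s

A = πr²
dA/dt = 2πr · dr/dt = 2π(29)(14) = 812π cm²/s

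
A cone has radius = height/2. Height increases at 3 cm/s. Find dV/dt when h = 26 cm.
507π cm³/s

V = (1/3)π(h/2)²h = πh³/12
dV/dt = πh²/4 · 3
At h = 26: dV/dt = 507π cm³/s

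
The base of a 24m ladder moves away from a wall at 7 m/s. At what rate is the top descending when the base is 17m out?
17√287/41 ≈ 7.024 m/s

x² + y² = 24²
2x·dx/dt + 2y·dy/dt = 0
dy/dt = -x/y · dx/dt = -17/√287 · 7 = -17√287/41 m/s
The top is descending at 17√287/41 ≈ 7.024 m/s.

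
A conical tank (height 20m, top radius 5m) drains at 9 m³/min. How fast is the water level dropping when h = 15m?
16/(25π) ≈ 0.2037 m/min

r/h = 5/20, so r = (1/4)h
V = (1/3)πr²h = (1/3)π((1/4)h)²h = (1/48)πh³
dV/dh = (1/16)πh²
dh/dt = (dV/dt)/(dV/dh) = -9/((1/16)π·15²) = -16/(25π) m/min
The level is dropping at 16/(25π) ≈ 0.2037 m/min.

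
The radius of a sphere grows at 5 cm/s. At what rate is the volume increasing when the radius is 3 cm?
180π cm³/s

V = (4/3)πr³
dV/dt = dV/dr · dr/dt = 4πr² · 5
At r = 3: dV/dt = 180π cm³/s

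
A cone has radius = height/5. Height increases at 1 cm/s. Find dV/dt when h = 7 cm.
49π/25 cm³/s

V = (1/3)π(h/5)²h = πh³/75
dV/dt = πh²/25 · 1
At h = 7: dV/dt = 49π/25 cm³/s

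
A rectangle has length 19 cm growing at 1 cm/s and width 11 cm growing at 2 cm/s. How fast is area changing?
49 cm²/s

A = lw
dA/dt = w·dl/dt + l·dw/dt = 11·1 + 19·2 = 49 cm²/s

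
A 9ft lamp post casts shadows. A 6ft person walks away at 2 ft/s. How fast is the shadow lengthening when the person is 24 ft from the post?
4 ft/s

By similar triangles: 9/(x+s) = 6/s
Solving: s = 6x/3
ds/dt = 6/3 · dx/dt = 2 · 2 = 4 ft/s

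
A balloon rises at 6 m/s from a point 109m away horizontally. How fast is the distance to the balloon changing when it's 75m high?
225√17506/8753 ≈ 3.401 m/s

z² = 109² + y²
z = √(109² + 75²) = √17506
dz/dt = y/z · dy/dt = 75/√17506 · 6 = 225√17506/8753 ≈ 3.401 m/s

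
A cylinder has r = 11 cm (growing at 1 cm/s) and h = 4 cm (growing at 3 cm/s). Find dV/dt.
451π cm³/s

V = πr²h
dV/dt = 2πrh·dr/dt + πr²·dh/dt
= 2π(11)(4)(1) + π(11)²(3)
= 451π cm³/s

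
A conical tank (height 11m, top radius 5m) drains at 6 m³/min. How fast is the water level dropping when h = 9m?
242/(675π) ≈ 0.1141 m/min

r/h = 5/11, so r = (5/11)h
V = (1/3)πr²h = (1/3)π((5/11)h)²h = (25/363)πh³
dV/dh = (25/121)πh²
dh/dt = (dV/dt)/(dV/dh) = -6/((25/121)π·9²) = -242/(675π) m/min
The level is dropping at 242/(675π) ≈ 0.1141 m/min.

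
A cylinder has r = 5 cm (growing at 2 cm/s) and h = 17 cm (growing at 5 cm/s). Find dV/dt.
465π cm³/s

V = πr²h
dV/dt = 2πrh·dr/dt + πr²·dh/dt
= 2π(5)(17)(2) + π(5)²(5)
= 465π cm³/s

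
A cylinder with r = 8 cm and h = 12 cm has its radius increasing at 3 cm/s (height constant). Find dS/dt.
168π cm²/s

S = 2πrh + 2πr² (lateral + bases)
dS/dt = (2πh + 4πr)·dr/dt = (2π·12 + 4π·8)·3
= 168π cm²/s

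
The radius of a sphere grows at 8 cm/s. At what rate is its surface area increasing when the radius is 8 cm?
512π cm²/s

S = 4πr²
dS/dt = dS/dr · dr/dt = 8πr · 8
At r = 8: dS/dt = 512π cm²/s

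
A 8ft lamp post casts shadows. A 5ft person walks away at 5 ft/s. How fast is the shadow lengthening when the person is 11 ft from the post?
25/3 ft/s

By similar triangles: 8/(x+s) = 5/s
Solving: s = 5x/3
ds/dt = 5/3 · dx/dt = 5/3 · 5 = 25/3 ft/s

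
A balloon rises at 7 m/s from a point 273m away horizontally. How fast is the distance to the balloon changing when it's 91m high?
7√10/10 ≈ 2.214 m/s

z² = 273² + y²
z = √(273² + 91²) = 91√10
dz/dt = y/z · dy/dt = 91/(91√10) · 7 = 7√10/10 ≈ 2.214 m/s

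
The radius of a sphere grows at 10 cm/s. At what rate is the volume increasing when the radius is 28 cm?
31360π cm³/s

V = (4/3)πr³
dV/dt = dV/dr · dr/dt = 4πr² · 10
At r = 28: dV/dt = 31360π cm³/s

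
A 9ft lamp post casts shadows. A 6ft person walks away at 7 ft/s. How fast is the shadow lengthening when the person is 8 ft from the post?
14 ft/s

By similar triangles: 9/(x+s) = 6/s
Solving: s = 6x/3
ds/dt = 6/3 · dx/dt = 2 · 7 = 14 ft/s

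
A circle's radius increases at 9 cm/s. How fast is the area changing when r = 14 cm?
252π cm²/s

A = πr²
dA/dt = 2πr · dr/dt = 2π(14)(9) = 252π cm²/s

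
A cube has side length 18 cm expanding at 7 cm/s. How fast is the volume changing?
6804 cm³/s

V = s³
dV/dt = 3s² · ds/dt = 3·18²·7 = 6804 cm³/s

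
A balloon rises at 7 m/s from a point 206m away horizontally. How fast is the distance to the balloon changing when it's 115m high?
805√55661/55661 ≈ 3.412 m/s

z² = 206² + y²
z = √(206² + 115²) = √55661
dz/dt = y/z · dy/dt = 115/√55661 · 7 = 805√55661/55661 ≈ 3.412 m/s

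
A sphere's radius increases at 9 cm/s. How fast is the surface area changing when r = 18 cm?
1296π cm²/s

S = 4πr²
dS/dt = dS/dr · dr/dt = 8πr · 9
At r = 18: dS/dt = 1296π cm²/s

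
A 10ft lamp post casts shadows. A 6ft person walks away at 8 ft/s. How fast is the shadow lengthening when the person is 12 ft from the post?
12 ft/s

By similar triangles: 10/(x+s) = 6/s
Solving: s = 6x/4
ds/dt = 6/4 · dx/dt = 3/2 · 8 = 12 ft/s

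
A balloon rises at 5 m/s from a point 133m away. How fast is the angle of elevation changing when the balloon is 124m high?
0.020112 rad/s

tan(θ) = y/133
sec²(θ) · dθ/dt = (1/133) · dy/dt
dθ/dt = cos²(θ)/133 · 5 = 133/(133² + 124²) · 5
dθ/dt = 0.020112 rad/s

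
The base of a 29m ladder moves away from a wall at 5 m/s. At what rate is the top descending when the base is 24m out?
24√265/53 ≈ 7.372 m/s

x² + y² = 29²
2x·dx/dt + 2y·dy/dt = 0
dy/dt = -x/y · dx/dt = -24/√265 · 5 = -24√265/53 m/s
The top is descending at 24√265/53 ≈ 7.372 m/s.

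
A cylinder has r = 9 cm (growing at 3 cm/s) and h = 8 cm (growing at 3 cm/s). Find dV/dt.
675π cm³/s

V = πr²h
dV/dt = 2πrh·dr/dt + πr²·dh/dt
= 2π(9)(8)(3) + π(9)²(3)
= 675π cm³/s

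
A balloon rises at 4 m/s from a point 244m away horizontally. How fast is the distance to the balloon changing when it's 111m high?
444√71857/71857 ≈ 1.656 m/s

z² = 244² + y²
z = √(244² + 111²) = √71857
dz/dt = y/z · dy/dt = 111/√71857 · 4 = 444√71857/71857 ≈ 1.656 m/s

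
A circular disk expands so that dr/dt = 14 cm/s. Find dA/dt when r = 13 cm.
364π cm²/s

A = πr²
dA/dt = 2πr · dr/dt = 2π(13)(14) = 364π cm²/s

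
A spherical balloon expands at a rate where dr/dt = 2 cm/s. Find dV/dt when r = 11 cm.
968π cm³/s

V = (4/3)πr³
dV/dt = dV/dr · dr/dt = 4πr² · 2
At r = 11: dV/dt = 968π cm³/s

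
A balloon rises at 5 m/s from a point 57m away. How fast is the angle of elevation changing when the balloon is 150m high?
0.011068 rad/s

tan(θ) = y/57
sec²(θ) · dθ/dt = (1/57) · dy/dt
dθ/dt = cos²(θ)/57 · 5 = 57/(57² + 150²) · 5
dθ/dt = 0.011068 rad/s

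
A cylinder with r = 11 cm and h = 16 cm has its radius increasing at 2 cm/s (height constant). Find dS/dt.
152π cm²/s

S = 2πrh + 2πr² (lateral + bases)
dS/dt = (2πh + 4πr)·dr/dt = (2π·16 + 4π·11)·2
= 152π cm²/s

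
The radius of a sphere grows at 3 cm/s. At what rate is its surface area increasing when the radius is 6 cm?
144π cm²/s

S = 4πr²
dS/dt = dS/dr · dr/dt = 8πr · 3
At r = 6: dS/dt = 144π cm²/s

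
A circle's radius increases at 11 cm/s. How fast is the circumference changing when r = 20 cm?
22π cm/s

C = 2πr
dC/dt = 2π · dr/dt = 2π · 11 = 22π cm/s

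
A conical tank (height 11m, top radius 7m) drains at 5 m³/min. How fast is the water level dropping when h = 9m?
605/(3969π) ≈ 0.04852 m/min

r/h = 7/11, so r = (7/11)h
V = (1/3)πr²h = (1/3)π((7/11)h)²h = (49/363)πh³
dV/dh = (49/121)πh²
dh/dt = (dV/dt)/(dV/dh) = -5/((49/121)π·9²) = -605/(3969π) m/min
The level is dropping at 605/(3969π) ≈ 0.04852 m/min.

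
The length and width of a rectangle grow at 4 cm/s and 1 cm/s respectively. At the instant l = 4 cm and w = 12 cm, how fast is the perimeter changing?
10 cm/s

P = 2(l + w)
dP/dt = 2(dl/dt + dw/dt) = 2(4 + 1) = 10 cm/s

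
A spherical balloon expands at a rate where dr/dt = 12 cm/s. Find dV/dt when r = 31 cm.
46128π cm³/s

V = (4/3)πr³
dV/dt = dV/dr · dr/dt = 4πr² · 12
At r = 31: dV/dt = 46128π cm³/s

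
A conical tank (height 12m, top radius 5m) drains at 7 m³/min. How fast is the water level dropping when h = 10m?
252/(625π) ≈ 0.1283 m/min

r/h = 5/12, so r = (5/12)h
V = (1/3)πr²h = (1/3)π((5/12)h)²h = (25/432)πh³
dV/dh = (25/144)πh²
dh/dt = (dV/dt)/(dV/dh) = -7/((25/144)π·10²) = -252/(625π) m/min
The level is dropping at 252/(625π) ≈ 0.1283 m/min.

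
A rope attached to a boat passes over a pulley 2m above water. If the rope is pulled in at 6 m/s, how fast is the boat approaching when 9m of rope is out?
54√77/77 ≈ 6.154 m/s

rope² = x² + 2²
x = √(9² - 2²) = √77
dx/dt = (rope/x) · d(rope)/dt = (9/√77) · (-6) = -54√77/77 m/s
The boat approaches at 54√77/77 ≈ 6.154 m/s.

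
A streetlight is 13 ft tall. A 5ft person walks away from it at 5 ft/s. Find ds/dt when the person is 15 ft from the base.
25/8 ft/s

By similar triangles: 13/(x+s) = 5/s
Solving: s = 5x/8
ds/dt = 5/8 · dx/dt = 5/8 · 5 = 25/8 ft/s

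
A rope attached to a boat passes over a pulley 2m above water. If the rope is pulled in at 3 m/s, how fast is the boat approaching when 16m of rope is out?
8√7/7 ≈ 3.024 m/s

rope² = x² + 2²
x = √(16² - 2²) = 6√7
dx/dt = (rope/x) · d(rope)/dt = (16/(6√7)) · (-3) = -8√7/7 m/s
The boat approaches at 8√7/7 ≈ 3.024 m/s.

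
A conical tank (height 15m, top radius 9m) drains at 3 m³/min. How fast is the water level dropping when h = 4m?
25/(48π) ≈ 0.1658 m/min

r/h = 9/15, so r = (3/5)h
V = (1/3)πr²h = (1/3)π((3/5)h)²h = (3/25)πh³
dV/dh = (9/25)πh²
dh/dt = (dV/dt)/(dV/dh) = -3/((9/25)π·4²) = -25/(48π) m/min
The level is dropping at 25/(48π) ≈ 0.1658 m/min.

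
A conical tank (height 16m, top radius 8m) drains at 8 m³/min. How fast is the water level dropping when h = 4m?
2/π ≈ 0.6366 m/min

r/h = 8/16, so r = (1/2)h
V = (1/3)πr²h = (1/3)π((1/2)h)²h = (1/12)πh³
dV/dh = (1/4)πh²
dh/dt = (dV/dt)/(dV/dh) = -8/((1/4)π·4²) = -2/π m/min
The level is dropping at 2/π ≈ 0.6366 m/min.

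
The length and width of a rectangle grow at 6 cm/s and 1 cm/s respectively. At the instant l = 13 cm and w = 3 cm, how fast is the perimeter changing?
14 cm/s

P = 2(l + w)
dP/dt = 2(dl/dt + dw/dt) = 2(6 + 1) = 14 cm/s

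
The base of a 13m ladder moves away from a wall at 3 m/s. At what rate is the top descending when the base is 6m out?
18√133/133 ≈ 1.561 m/s

x² + y² = 13²
2x·dx/dt + 2y·dy/dt = 0
dy/dt = -x/y · dx/dt = -6/√133 · 3 = -18√133/133 m/s
The top is descending at 18√133/133 ≈ 1.561 m/s.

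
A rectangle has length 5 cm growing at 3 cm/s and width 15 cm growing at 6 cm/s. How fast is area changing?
75 cm²/s

A = lw
dA/dt = w·dl/dt + l·dw/dt = 15·3 + 5·6 = 75 cm²/s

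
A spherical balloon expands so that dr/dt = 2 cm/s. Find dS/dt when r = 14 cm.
224π cm²/s

S = 4πr²
dS/dt = dS/dr · dr/dt = 8πr · 2
At r = 14: dS/dt = 224π cm²/s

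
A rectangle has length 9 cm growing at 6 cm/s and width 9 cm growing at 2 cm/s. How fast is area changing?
72 cm²/s

A = lw
dA/dt = w·dl/dt + l·dw/dt = 9·6 + 9·2 = 72 cm²/s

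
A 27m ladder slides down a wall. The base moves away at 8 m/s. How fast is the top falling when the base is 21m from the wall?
7√2 ≈ 9.899 m/s

x² + y² = 27²
2x·dx/dt + 2y·dy/dt = 0
dy/dt = -x/y · dx/dt = -21/(12√2) · 8 = -7√2 m/s
The top is descending at 7√2 ≈ 9.899 m/s.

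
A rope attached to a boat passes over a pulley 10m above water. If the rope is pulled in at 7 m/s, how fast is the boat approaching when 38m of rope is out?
19√21/12 ≈ 7.256 m/s

rope² = x² + 10²
x = √(38² - 10²) = 8√21
dx/dt = (rope/x) · d(rope)/dt = (38/(8√21)) · (-7) = -19√21/12 m/s
The boat approaches at 19√21/12 ≈ 7.256 m/s.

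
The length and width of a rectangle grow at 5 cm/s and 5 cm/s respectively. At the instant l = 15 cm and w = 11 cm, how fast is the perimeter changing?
20 cm/s

P = 2(l + w)
dP/dt = 2(dl/dt + dw/dt) = 2(5 + 5) = 20 cm/s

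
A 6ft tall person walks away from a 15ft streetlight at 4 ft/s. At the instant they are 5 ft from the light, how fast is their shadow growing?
8/3 ft/s

By similar triangles: 15/(x+s) = 6/s
Solving: s = 6x/9
ds/dt = 6/9 · dx/dt = 2/3 · 4 = 8/3 ft/s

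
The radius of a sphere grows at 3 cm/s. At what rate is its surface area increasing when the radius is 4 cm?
96π cm²/s

S = 4πr²
dS/dt = dS/dr · dr/dt = 8πr · 3
At r = 4: dS/dt = 96π cm²/s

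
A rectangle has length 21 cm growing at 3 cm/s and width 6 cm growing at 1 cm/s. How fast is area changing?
39 cm²/s

A = lw
dA/dt = w·dl/dt + l·dw/dt = 6·3 + 21·1 = 39 cm²/s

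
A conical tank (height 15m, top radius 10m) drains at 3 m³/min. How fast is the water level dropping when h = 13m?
27/(676π) ≈ 0.01271 m/min

r/h = 10/15, so r = (2/3)h
V = (1/3)πr²h = (1/3)π((2/3)h)²h = (4/27)πh³
dV/dh = (4/9)πh²
dh/dt = (dV/dt)/(dV/dh) = -3/((4/9)π·13²) = -27/(676π) m/min
The level is dropping at 27/(676π) ≈ 0.01271 m/min.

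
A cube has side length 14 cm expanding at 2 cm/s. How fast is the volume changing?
1176 cm³/s

V = s³
dV/dt = 3s² · ds/dt = 3·14²·2 = 1176 cm³/s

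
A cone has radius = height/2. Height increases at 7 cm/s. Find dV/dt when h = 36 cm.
2268π cm³/s

V = (1/3)π(h/2)²h = πh³/12
dV/dt = πh²/4 · 7
At h = 36: dV/dt = 2268π cm³/s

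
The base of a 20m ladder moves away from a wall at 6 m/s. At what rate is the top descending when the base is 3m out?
18√391/391 ≈ 0.9103 m/s

x² + y² = 20²
2x·dx/dt + 2y·dy/dt = 0
dy/dt = -x/y · dx/dt = -3/√391 · 6 = -18√391/391 m/s
The top is descending at 18√391/391 ≈ 0.9103 m/s.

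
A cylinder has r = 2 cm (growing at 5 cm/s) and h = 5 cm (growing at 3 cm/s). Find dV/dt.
112π cm³/s

V = πr²h
dV/dt = 2πrh·dr/dt + πr²·dh/dt
= 2π(2)(5)(5) + π(2)²(3)
= 112π cm³/s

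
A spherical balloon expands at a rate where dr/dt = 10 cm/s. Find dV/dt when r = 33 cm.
43560π cm³/s

V = (4/3)πr³
dV/dt = dV/dr · dr/dt = 4πr² · 10
At r = 33: dV/dt = 43560π cm³/s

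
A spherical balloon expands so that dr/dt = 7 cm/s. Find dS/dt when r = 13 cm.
728π cm²/s

S = 4πr²
dS/dt = dS/dr · dr/dt = 8πr · 7
At r = 13: dS/dt = 728π cm²/s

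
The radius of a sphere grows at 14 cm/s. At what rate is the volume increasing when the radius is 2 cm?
224π cm³/s

V = (4/3)πr³
dV/dt = dV/dr · dr/dt = 4πr² · 14
At r = 2: dV/dt = 224π cm³/s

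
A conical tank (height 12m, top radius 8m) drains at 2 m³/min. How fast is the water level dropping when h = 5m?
9/(50π) ≈ 0.0573 m/min

r/h = 8/12, so r = (2/3)h
V = (1/3)πr²h = (1/3)π((2/3)h)²h = (4/27)πh³
dV/dh = (4/9)πh²
dh/dt = (dV/dt)/(dV/dh) = -2/((4/9)π·5²) = -9/(50π) m/min
The level is dropping at 9/(50π) ≈ 0.0573 m/min.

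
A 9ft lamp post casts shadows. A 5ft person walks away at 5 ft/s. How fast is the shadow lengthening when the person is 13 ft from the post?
25/4 ft/s

By similar triangles: 9/(x+s) = 5/s
Solving: s = 5x/4
ds/dt = 5/4 · dx/dt = 5/4 · 5 = 25/4 ft/s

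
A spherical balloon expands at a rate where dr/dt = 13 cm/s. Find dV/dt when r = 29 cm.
43732π cm³/s

V = (4/3)πr³
dV/dt = dV/dr · dr/dt = 4πr² · 13
At r = 29: dV/dt = 43732π cm³/s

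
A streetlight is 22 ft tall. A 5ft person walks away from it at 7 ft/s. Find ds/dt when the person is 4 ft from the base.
35/17 ft/s

By similar triangles: 22/(x+s) = 5/s
Solving: s = 5x/17
ds/dt = 5/17 · dx/dt = 5/17 · 7 = 35/17 ft/s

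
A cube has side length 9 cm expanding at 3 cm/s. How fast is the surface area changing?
324 cm²/s

A = 6s²
dA/dt = 12s · ds/dt = 12·9·3 = 324 cm²/s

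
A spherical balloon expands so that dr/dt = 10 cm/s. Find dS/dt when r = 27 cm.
2160π cm²/s

S = 4πr²
dS/dt = dS/dr · dr/dt = 8πr · 10
At r = 27: dS/dt = 2160π cm²/s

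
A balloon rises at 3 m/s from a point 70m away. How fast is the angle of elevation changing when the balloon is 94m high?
0.015288 rad/s

tan(θ) = y/70
sec²(θ) · dθ/dt = (1/70) · dy/dt
dθ/dt = cos²(θ)/70 · 3 = 70/(70² + 94²) · 3
dθ/dt = 0.015288 rad/s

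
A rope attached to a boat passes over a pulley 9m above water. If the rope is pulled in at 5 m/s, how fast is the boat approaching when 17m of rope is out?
85√13/52 ≈ 5.894 m/s

rope² = x² + 9²
x = √(17² - 9²) = 4√13
dx/dt = (rope/x) · d(rope)/dt = (17/(4√13)) · (-5) = -85√13/52 m/s
The boat approaches at 85√13/52 ≈ 5.894 m/s.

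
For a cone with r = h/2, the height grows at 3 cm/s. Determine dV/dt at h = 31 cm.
2883π/4 cm³/s

V = (1/3)π(h/2)²h = πh³/12
dV/dt = πh²/4 · 3
At h = 31: dV/dt = 2883π/4 cm³/s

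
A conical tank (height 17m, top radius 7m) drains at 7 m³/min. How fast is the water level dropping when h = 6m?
289/(252π) ≈ 0.365 m/min

r/h = 7/17, so r = (7/17)h
V = (1/3)πr²h = (1/3)π((7/17)h)²h = (49/867)πh³
dV/dh = (49/289)πh²
dh/dt = (dV/dt)/(dV/dh) = -7/((49/289)π·6²) = -289/(252π) m/min
The level is dropping at 289/(252π) ≈ 0.365 m/min.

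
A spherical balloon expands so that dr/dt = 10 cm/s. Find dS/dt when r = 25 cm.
2000π cm²/s

S = 4πr²
dS/dt = dS/dr · dr/dt = 8πr · 10
At r = 25: dS/dt = 2000π cm²/s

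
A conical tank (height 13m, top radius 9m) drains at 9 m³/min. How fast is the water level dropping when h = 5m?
169/(225π) ≈ 0.2391 m/min

r/h = 9/13, so r = (9/13)h
V = (1/3)πr²h = (1/3)π((9/13)h)²h = (27/169)πh³
dV/dh = (81/169)πh²
dh/dt = (dV/dt)/(dV/dh) = -9/((81/169)π·5²) = -169/(225π) m/min
The level is dropping at 169/(225π) ≈ 0.2391 m/min.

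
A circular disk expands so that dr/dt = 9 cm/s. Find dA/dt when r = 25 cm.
450π cm²/s

A = πr²
dA/dt = 2πr · dr/dt = 2π(25)(9) = 450π cm²/s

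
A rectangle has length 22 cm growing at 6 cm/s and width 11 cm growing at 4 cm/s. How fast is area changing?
154 cm²/s

A = lw
dA/dt = w·dl/dt + l·dw/dt = 11·6 + 22·4 = 154 cm²/s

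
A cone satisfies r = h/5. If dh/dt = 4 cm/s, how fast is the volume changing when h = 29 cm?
3364π/25 cm³/s

V = (1/3)π(h/5)²h = πh³/75
dV/dt = πh²/25 · 4
At h = 29: dV/dt = 3364π/25 cm³/s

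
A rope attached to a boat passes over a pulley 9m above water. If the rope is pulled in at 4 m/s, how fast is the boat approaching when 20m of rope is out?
80√319/319 ≈ 4.479 m/s

rope² = x² + 9²
x = √(20² - 9²) = √319
dx/dt = (rope/x) · d(rope)/dt = (20/√319) · (-4) = -80√319/319 m/s
The boat approaches at 80√319/319 ≈ 4.479 m/s.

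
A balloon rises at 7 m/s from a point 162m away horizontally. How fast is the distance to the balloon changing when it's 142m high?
497√11602/11602 ≈ 4.614 m/s

z² = 162² + y²
z = √(162² + 142²) = 2√11602
dz/dt = y/z · dy/dt = 142/(2√11602) · 7 = 497√11602/11602 ≈ 4.614 m/s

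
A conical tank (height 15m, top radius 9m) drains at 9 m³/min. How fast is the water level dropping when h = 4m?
25/(16π) ≈ 0.4974 m/min

r/h = 9/15, so r = (3/5)h
V = (1/3)πr²h = (1/3)π((3/5)h)²h = (3/25)πh³
dV/dh = (9/25)πh²
dh/dt = (dV/dt)/(dV/dh) = -9/((9/25)π·4²) = -25/(16π) m/min
The level is dropping at 25/(16π) ≈ 0.4974 m/min.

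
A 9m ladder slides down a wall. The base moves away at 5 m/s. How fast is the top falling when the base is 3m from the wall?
5√2/4 ≈ 1.768 m/s

x² + y² = 9²
2x·dx/dt + 2y·dy/dt = 0
dy/dt = -x/y · dx/dt = -3/(6√2) · 5 = -5√2/4 m/s
The top is descending at 5√2/4 ≈ 1.768 m/s.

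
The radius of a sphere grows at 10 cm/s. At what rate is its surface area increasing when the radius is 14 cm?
1120π cm²/s

S = 4πr²
dS/dt = dS/dr · dr/dt = 8πr · 10
At r = 14: dS/dt = 1120π cm²/s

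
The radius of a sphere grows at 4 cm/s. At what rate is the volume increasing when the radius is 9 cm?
1296π cm³/s

V = (4/3)πr³
dV/dt = dV/dr · dr/dt = 4πr² · 4
At r = 9: dV/dt = 1296π cm³/s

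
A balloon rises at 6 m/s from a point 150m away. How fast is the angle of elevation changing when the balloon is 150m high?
0.02 rad/s

tan(θ) = y/150
sec²(θ) · dθ/dt = (1/150) · dy/dt
dθ/dt = cos²(θ)/150 · 6 = 150/(150² + 150²) · 6
dθ/dt = 0.02 rad/s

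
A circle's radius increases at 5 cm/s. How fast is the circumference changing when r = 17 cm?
10π cm/s

C = 2πr
dC/dt = 2π · dr/dt = 2π · 5 = 10π cm/s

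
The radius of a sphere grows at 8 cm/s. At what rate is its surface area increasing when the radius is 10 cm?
640π cm²/s

S = 4πr²
dS/dt = dS/dr · dr/dt = 8πr · 8
At r = 10: dS/dt = 640π cm²/s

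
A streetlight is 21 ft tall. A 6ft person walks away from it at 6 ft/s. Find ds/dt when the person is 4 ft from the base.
12/5 ft/s

By similar triangles: 21/(x+s) = 6/s
Solving: s = 6x/15
ds/dt = 6/15 · dx/dt = 2/5 · 6 = 12/5 ft/s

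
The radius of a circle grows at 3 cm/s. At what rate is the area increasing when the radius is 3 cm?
18π cm²/s

A = πr²
dA/dt = 2πr · dr/dt = 2π(3)(3) = 18π cm²/s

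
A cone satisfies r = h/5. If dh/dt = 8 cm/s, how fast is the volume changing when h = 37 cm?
10952π/25 cm³/s

V = (1/3)π(h/5)²h = πh³/75
dV/dt = πh²/25 · 8
At h = 37: dV/dt = 10952π/25 cm³/s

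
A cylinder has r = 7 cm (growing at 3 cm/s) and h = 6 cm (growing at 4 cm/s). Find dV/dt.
448π cm³/s

V = πr²h
dV/dt = 2πrh·dr/dt + πr²·dh/dt
= 2π(7)(6)(3) + π(7)²(4)
= 448π cm³/s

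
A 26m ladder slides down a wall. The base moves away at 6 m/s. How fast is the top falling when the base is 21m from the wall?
126√235/235 ≈ 8.219 m/s

x² + y² = 26²
2x·dx/dt + 2y·dy/dt = 0
dy/dt = -x/y · dx/dt = -21/√235 · 6 = -126√235/235 m/s
The top is descending at 126√235/235 ≈ 8.219 m/s.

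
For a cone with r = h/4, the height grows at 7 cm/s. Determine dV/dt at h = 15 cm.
1575π/16 cm³/s

V = (1/3)π(h/4)²h = πh³/48
dV/dt = πh²/16 · 7
At h = 15: dV/dt = 1575π/16 cm³/s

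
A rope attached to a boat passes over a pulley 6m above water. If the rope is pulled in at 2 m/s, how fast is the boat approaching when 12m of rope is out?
4√3/3 ≈ 2.309 m/s

rope² = x² + 6²
x = √(12² - 6²) = 6√3
dx/dt = (rope/x) · d(rope)/dt = (12/(6√3)) · (-2) = -4√3/3 m/s
The boat approaches at 4√3/3 ≈ 2.309 m/s.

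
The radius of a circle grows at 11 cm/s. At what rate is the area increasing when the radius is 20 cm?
440π cm²/s

A = πr²
dA/dt = 2πr · dr/dt = 2π(20)(11) = 440π cm²/s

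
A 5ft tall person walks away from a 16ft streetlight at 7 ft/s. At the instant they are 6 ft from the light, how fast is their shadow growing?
35/11 ft/s

By similar triangles: 16/(x+s) = 5/s
Solving: s = 5x/11
ds/dt = 5/11 · dx/dt = 5/11 · 7 = 35/11 ft/s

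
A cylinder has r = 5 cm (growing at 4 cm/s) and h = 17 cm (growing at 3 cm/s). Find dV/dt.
755π cm³/s

V = πr²h
dV/dt = 2πrh·dr/dt + πr²·dh/dt
= 2π(5)(17)(4) + π(5)²(3)
= 755π cm³/s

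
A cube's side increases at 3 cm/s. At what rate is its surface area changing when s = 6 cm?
216 cm²/s

A = 6s²
dA/dt = 12s · ds/dt = 12·6·3 = 216 cm²/s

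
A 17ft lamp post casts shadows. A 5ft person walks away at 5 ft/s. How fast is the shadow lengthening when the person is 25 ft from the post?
25/12 ft/s

By similar triangles: 17/(x+s) = 5/s
Solving: s = 5x/12
ds/dt = 5/12 · dx/dt = 5/12 · 5 = 25/12 ft/s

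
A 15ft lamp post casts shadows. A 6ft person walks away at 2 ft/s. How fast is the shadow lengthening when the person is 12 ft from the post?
4/3 ft/s

By similar triangles: 15/(x+s) = 6/s
Solving: s = 6x/9
ds/dt = 6/9 · dx/dt = 2/3 · 2 = 4/3 ft/s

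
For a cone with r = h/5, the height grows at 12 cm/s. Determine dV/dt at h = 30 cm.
432π cm³/s

V = (1/3)π(h/5)²h = πh³/75
dV/dt = πh²/25 · 12
At h = 30: dV/dt = 432π cm³/s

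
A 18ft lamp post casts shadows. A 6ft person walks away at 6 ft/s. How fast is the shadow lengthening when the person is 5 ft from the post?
3 ft/s

By similar triangles: 18/(x+s) = 6/s
Solving: s = 6x/12
ds/dt = 6/12 · dx/dt = 1/2 · 6 = 3 ft/s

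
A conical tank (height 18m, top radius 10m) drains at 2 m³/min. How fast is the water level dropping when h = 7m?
162/(1225π) ≈ 0.04209 m/min

r/h = 10/18, so r = (5/9)h
V = (1/3)πr²h = (1/3)π((5/9)h)²h = (25/243)πh³
dV/dh = (25/81)πh²
dh/dt = (dV/dt)/(dV/dh) = -2/((25/81)π·7²) = -162/(1225π) m/min
The level is dropping at 162/(1225π) ≈ 0.04209 m/min.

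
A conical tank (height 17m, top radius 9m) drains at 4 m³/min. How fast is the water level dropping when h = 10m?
289/(2025π) ≈ 0.04543 m/min

r/h = 9/17, so r = (9/17)h
V = (1/3)πr²h = (1/3)π((9/17)h)²h = (27/289)πh³
dV/dh = (81/289)πh²
dh/dt = (dV/dt)/(dV/dh) = -4/((81/289)π·10²) = -289/(2025π) m/min
The level is dropping at 289/(2025π) ≈ 0.04543 m/min.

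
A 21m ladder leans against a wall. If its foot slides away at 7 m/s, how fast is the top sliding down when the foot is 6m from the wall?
14√5/15 ≈ 2.087 m/s

x² + y² = 21²
2x·dx/dt + 2y·dy/dt = 0
dy/dt = -x/y · dx/dt = -6/(9√5) · 7 = -14√5/15 m/s
The top is descending at 14√5/15 ≈ 2.087 m/s.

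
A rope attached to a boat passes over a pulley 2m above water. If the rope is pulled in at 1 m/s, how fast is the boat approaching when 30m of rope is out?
15√14/56 ≈ 1.002 m/s

rope² = x² + 2²
x = √(30² - 2²) = 8√14
dx/dt = (rope/x) · d(rope)/dt = (30/(8√14)) · (-1) = -15√14/56 m/s
The boat approaches at 15√14/56 ≈ 1.002 m/s.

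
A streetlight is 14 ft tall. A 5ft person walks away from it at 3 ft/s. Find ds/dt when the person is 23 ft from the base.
5/3 ft/s

By similar triangles: 14/(x+s) = 5/s
Solving: s = 5x/9
ds/dt = 5/9 · dx/dt = 5/9 · 3 = 5/3 ft/s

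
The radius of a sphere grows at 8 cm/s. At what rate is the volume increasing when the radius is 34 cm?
36992π cm³/s

V = (4/3)πr³
dV/dt = dV/dr · dr/dt = 4πr² · 8
At r = 34: dV/dt = 36992π cm³/s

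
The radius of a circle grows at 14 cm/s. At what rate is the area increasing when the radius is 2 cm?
56π cm²/s

A = πr²
dA/dt = 2πr · dr/dt = 2π(2)(14) = 56π cm²/s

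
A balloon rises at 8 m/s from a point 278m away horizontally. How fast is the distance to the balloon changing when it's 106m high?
212√22130/11065 ≈ 2.85 m/s

z² = 278² + y²
z = √(278² + 106²) = 2√22130
dz/dt = y/z · dy/dt = 106/(2√22130) · 8 = 212√22130/11065 ≈ 2.85 m/s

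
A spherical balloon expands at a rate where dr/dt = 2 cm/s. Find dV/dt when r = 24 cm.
4608π cm³/s

V = (4/3)πr³
dV/dt = dV/dr · dr/dt = 4πr² · 2
At r = 24: dV/dt = 4608π cm³/s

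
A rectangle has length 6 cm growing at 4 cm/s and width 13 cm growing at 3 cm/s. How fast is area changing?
70 cm²/s

A = lw
dA/dt = w·dl/dt + l·dw/dt = 13·4 + 6·3 = 70 cm²/s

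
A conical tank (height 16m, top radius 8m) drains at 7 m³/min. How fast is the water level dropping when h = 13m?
28/(169π) ≈ 0.05274 m/min

r/h = 8/16, so r = (1/2)h
V = (1/3)πr²h = (1/3)π((1/2)h)²h = (1/12)πh³
dV/dh = (1/4)πh²
dh/dt = (dV/dt)/(dV/dh) = -7/((1/4)π·13²) = -28/(169π) m/min
The level is dropping at 28/(169π) ≈ 0.05274 m/min.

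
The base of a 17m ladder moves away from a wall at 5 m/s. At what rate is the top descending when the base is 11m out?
55√42/84 ≈ 4.243 m/s

x² + y² = 17²
2x·dx/dt + 2y·dy/dt = 0
dy/dt = -x/y · dx/dt = -11/(2√42) · 5 = -55√42/84 m/s
The top is descending at 55√42/84 ≈ 4.243 m/s.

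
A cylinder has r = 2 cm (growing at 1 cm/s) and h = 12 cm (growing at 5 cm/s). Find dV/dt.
68π cm³/s

V = πr²h
dV/dt = 2πrh·dr/dt + πr²·dh/dt
= 2π(2)(12)(1) + π(2)²(5)
= 68π cm³/s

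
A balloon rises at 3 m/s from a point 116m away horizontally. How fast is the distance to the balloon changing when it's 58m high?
3√5/5 ≈ 1.342 m/s

z² = 116² + y²
z = √(116² + 58²) = 58√5
dz/dt = y/z · dy/dt = 58/(58√5) · 3 = 3√5/5 ≈ 1.342 m/s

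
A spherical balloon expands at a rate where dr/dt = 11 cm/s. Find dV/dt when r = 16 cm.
11264π cm³/s

V = (4/3)πr³
dV/dt = dV/dr · dr/dt = 4πr² · 11
At r = 16: dV/dt = 11264π cm³/s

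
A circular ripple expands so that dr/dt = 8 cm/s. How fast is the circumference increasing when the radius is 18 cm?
16π cm/s

C = 2πr
dC/dt = 2π · dr/dt = 2π · 8 = 16π cm/s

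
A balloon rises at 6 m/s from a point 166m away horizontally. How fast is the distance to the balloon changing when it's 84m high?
252√8653/8653 ≈ 2.709 m/s

z² = 166² + y²
z = √(166² + 84²) = 2√8653
dz/dt = y/z · dy/dt = 84/(2√8653) · 6 = 252√8653/8653 ≈ 2.709 m/s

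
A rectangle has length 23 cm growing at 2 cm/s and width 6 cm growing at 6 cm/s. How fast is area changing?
150 cm²/s

A = lw
dA/dt = w·dl/dt + l·dw/dt = 6·2 + 23·6 = 150 cm²/s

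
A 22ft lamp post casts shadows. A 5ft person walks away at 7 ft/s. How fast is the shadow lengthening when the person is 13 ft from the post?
35/17 ft/s

By similar triangles: 22/(x+s) = 5/s
Solving: s = 5x/17
ds/dt = 5/17 · dx/dt = 5/17 · 7 = 35/17 ft/s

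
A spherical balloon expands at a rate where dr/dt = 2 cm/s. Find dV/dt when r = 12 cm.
1152π cm³/s

V = (4/3)πr³
dV/dt = dV/dr · dr/dt = 4πr² · 2
At r = 12: dV/dt = 1152π cm³/s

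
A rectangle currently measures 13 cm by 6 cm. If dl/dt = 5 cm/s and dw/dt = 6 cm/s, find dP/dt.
22 cm/s

P = 2(l + w)
dP/dt = 2(dl/dt + dw/dt) = 2(5 + 6) = 22 cm/s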